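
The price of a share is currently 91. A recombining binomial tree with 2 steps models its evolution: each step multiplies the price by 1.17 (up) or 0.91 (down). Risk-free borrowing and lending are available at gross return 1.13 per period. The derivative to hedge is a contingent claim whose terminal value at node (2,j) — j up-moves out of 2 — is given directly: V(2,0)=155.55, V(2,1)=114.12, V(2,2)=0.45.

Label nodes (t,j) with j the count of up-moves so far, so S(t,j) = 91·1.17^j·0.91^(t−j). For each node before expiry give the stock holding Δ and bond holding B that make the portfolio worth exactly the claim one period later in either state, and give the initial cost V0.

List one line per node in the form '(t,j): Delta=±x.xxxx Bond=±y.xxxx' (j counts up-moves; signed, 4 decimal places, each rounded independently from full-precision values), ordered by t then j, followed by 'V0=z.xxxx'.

(0,0): Delta=-3.8359 Bond=375.4721
(1,0): Delta=-1.9242 Bond=265.9779
(1,1): Delta=-4.1062 Bond=453.0664
V0=26.4042

Risk-neutral probability p* = (R−d)/(u−d) = (1.13−0.91)/(1.17−0.91) = 0.8462.
Terminal values V(2,·): V(2,0)=155.5500, V(2,1)=114.1200, V(2,2)=0.4500
Node (1,0) S=82.8100: V=(p*·114.1200+(1−p*)·155.5500)/1.13=106.6317; Δ=(114.1200−155.5500)/(96.8877−75.3571)=-1.9242; B=V−Δ·S=265.9779
Node (1,1) S=106.4700: V=(p*·0.4500+(1−p*)·114.1200)/1.13=15.8741; Δ=(0.4500−114.1200)/(124.5699−96.8877)=-4.1062; B=V−Δ·S=453.0664
Node (0,0) S=91.0000: V=(p*·15.8741+(1−p*)·106.6317)/1.13=26.4042; Δ=(15.8741−106.6317)/(106.4700−82.8100)=-3.8359; B=V−Δ·S=375.4721
Self-financing check: at every node Δ·S+B equals the discounted successor values.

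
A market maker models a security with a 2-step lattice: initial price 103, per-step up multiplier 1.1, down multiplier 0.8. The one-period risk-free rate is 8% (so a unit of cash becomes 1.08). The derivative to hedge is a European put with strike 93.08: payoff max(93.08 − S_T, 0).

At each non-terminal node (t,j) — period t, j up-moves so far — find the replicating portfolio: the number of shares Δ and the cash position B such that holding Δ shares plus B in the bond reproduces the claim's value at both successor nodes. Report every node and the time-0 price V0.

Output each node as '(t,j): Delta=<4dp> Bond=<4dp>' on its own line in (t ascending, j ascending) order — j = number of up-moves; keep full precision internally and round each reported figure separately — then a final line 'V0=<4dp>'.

No-arbitrage ⇒ martingale measure with p* = (R−d)/(u−d) = 0.9333.
Terminal payoffs: V(2,0)=27.1600, V(2,1)=2.4400, V(2,2)=0.0000
(1,0): S=82.4000. Δ = (V_up−V_dn)/(S_up−S_dn) = (2.4400−27.1600)/(90.6400−65.9200) = -1.0000. V = [p*·2.4400 + (1−p*)·27.1600]/1.08 = 3.7852. B = V − Δ·S = 86.1852.
(1,1): S=113.3000. Δ = (V_up−V_dn)/(S_up−S_dn) = (0.0000−2.4400)/(124.6300−90.6400) = -0.0718. V = [p*·0.0000 + (1−p*)·2.4400]/1.08 = 0.1506. B = V − Δ·S = 8.2840.
(0,0): S=103.0000. Δ = (V_up−V_dn)/(S_up−S_dn) = (0.1506−3.7852)/(113.3000−82.4000) = -0.1176. V = [p*·0.1506 + (1−p*)·3.7852]/1.08 = 0.3638. B = V − Δ·S = 12.4790.
Check: Δ(0,0)·S0 + B(0,0) = 0.3638 = V0.

(0,0): Delta=-0.1176 Bond=12.4790
(1,0): Delta=-1.0000 Bond=86.1852
(1,1): Delta=-0.0718 Bond=8.2840
V0=0.3638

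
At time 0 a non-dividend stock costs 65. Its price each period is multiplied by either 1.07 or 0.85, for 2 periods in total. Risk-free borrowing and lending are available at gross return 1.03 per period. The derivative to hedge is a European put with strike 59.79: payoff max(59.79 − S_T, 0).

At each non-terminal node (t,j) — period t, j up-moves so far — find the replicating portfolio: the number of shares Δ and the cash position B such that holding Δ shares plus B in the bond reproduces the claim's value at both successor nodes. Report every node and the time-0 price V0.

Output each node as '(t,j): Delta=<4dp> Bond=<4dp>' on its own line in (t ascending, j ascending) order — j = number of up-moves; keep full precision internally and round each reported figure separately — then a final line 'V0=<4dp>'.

(0,0): Delta=-0.1874 Bond=12.7694
(1,0): Delta=-1.0000 Bond=58.0485
(1,1): Delta=-0.0440 Bond=3.1755
V0=0.5883

The replicating-portfolio and risk-neutral prices coincide; use p* = (1.03−0.85)/(1.07−0.85) = 0.8182 for the latter.
Terminal payoffs: V(2,0)=12.8275, V(2,1)=0.6725, V(2,2)=0.0000
(1,0): S=55.2500. Δ = (V_up−V_dn)/(S_up−S_dn) = (0.6725−12.8275)/(59.1175−46.9625) = -1.0000. V = [p*·0.6725 + (1−p*)·12.8275]/1.03 = 2.7985. B = V − Δ·S = 58.0485.
(1,1): S=69.5500. Δ = (V_up−V_dn)/(S_up−S_dn) = (0.0000−0.6725)/(74.4185−59.1175) = -0.0440. V = [p*·0.0000 + (1−p*)·0.6725]/1.03 = 0.1187. B = V − Δ·S = 3.1755.
(0,0): S=65.0000. Δ = (V_up−V_dn)/(S_up−S_dn) = (0.1187−2.7985)/(69.5500−55.2500) = -0.1874. V = [p*·0.1187 + (1−p*)·2.7985]/1.03 = 0.5883. B = V − Δ·S = 12.7694.
Self-financing check: at every node Δ·S+B equals the discounted successor values.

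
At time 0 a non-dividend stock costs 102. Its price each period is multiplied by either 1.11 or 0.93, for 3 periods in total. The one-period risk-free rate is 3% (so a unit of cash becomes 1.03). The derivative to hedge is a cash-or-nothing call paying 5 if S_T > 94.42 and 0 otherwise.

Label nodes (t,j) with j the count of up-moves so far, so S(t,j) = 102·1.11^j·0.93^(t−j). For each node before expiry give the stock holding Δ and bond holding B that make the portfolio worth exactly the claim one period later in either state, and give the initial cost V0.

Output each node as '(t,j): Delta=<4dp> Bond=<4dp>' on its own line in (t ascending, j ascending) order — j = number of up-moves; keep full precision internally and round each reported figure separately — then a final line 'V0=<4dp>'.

(0,0): Delta=0.0507 Bond=-0.9980
(1,0): Delta=0.1264 Bond=-8.2041
(1,1): Delta=0.0000 Bond=4.7130
(2,0): Delta=0.3149 Bond=-25.0809
(2,1): Delta=0.0000 Bond=4.8544
(2,2): Delta=0.0000 Bond=4.8544
V0=4.1740

Risk-neutral probability p* = (R−d)/(u−d) = (1.03−0.93)/(1.11−0.93) = 0.5556.
Payoff layer (t=3): V(3,0)=0.0000, V(3,1)=5.0000, V(3,2)=5.0000, V(3,3)=5.0000
(2,0): S=88.2198. Δ = (V_up−V_dn)/(S_up−S_dn) = (5.0000−0.0000)/(97.9240−82.0444) = 0.3149. V = [p*·5.0000 + (1−p*)·0.0000]/1.03 = 2.6969. B = V − Δ·S = -25.0809.
(2,1): S=105.2946. Δ = (V_up−V_dn)/(S_up−S_dn) = (5.0000−5.0000)/(116.8770−97.9240) = 0.0000. V = [p*·5.0000 + (1−p*)·5.0000]/1.03 = 4.8544. B = V − Δ·S = 4.8544.
(2,2): S=125.6742. Δ = (V_up−V_dn)/(S_up−S_dn) = (5.0000−5.0000)/(139.4984−116.8770) = 0.0000. V = [p*·5.0000 + (1−p*)·5.0000]/1.03 = 4.8544. B = V − Δ·S = 4.8544.
(1,0): S=94.8600. Δ = (V_up−V_dn)/(S_up−S_dn) = (4.8544−2.6969)/(105.2946−88.2198) = 0.1264. V = [p*·4.8544 + (1−p*)·2.6969]/1.03 = 3.7820. B = V − Δ·S = -8.2041.
(1,1): S=113.2200. Δ = (V_up−V_dn)/(S_up−S_dn) = (4.8544−4.8544)/(125.6742−105.2946) = 0.0000. V = [p*·4.8544 + (1−p*)·4.8544]/1.03 = 4.7130. B = V − Δ·S = 4.7130.
(0,0): S=102.0000. Δ = (V_up−V_dn)/(S_up−S_dn) = (4.7130−3.7820)/(113.2200−94.8600) = 0.0507. V = [p*·4.7130 + (1−p*)·3.7820]/1.03 = 4.1740. B = V − Δ·S = -0.9980.
Check: Δ(0,0)·S0 + B(0,0) = 4.1740 = V0.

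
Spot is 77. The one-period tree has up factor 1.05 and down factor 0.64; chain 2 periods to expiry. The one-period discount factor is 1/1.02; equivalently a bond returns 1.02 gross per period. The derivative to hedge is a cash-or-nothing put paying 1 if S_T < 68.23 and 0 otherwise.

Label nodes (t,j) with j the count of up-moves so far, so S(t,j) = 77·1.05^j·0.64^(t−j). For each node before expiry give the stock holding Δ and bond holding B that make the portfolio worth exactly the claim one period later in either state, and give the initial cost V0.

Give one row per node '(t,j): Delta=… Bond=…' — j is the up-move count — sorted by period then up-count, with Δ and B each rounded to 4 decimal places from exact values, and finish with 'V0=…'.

(0,0): Delta=-0.0288 Bond=2.3517
(1,0): Delta=0.0000 Bond=0.9804
(1,1): Delta=-0.0302 Bond=2.5108
V0=0.1355

No-arbitrage ⇒ martingale measure with p* = (R−d)/(u−d) = 0.9268.
Terminal values V(2,·): V(2,0)=1.0000, V(2,1)=1.0000, V(2,2)=0.0000
Node (1,0) S=49.2800: V=(p*·1.0000+(1−p*)·1.0000)/1.02=0.9804; Δ=(1.0000−1.0000)/(51.7440−31.5392)=0.0000; B=V−Δ·S=0.9804
Node (1,1) S=80.8500: V=(p*·0.0000+(1−p*)·1.0000)/1.02=0.0717; Δ=(0.0000−1.0000)/(84.8925−51.7440)=-0.0302; B=V−Δ·S=2.5108
Node (0,0) S=77.0000: V=(p*·0.0717+(1−p*)·0.9804)/1.02=0.1355; Δ=(0.0717−0.9804)/(80.8500−49.2800)=-0.0288; B=V−Δ·S=2.3517
The time-0 hedge costs 0.1355, which is the no-arbitrage price.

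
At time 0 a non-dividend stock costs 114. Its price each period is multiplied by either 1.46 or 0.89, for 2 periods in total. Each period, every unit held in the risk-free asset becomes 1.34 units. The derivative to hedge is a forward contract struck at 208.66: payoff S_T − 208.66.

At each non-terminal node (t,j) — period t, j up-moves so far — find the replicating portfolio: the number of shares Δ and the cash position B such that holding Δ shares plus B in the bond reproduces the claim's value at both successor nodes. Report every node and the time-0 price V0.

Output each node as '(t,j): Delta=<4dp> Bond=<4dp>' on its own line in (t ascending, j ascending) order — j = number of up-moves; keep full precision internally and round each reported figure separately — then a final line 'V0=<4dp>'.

(0,0): Delta=1.0000 Bond=-116.2063
(1,0): Delta=1.0000 Bond=-155.7164
(1,1): Delta=1.0000 Bond=-155.7164
V0=-2.2063

Risk-neutral probability p* = (R−d)/(u−d) = (1.34−0.89)/(1.46−0.89) = 0.7895.
At expiry t=2: V(2,0)=-118.3606, V(2,1)=-60.5284, V(2,2)=34.3424
  t=1,j=0: stock 101.4600 → up 148.1316 (V=-60.5284), down 90.2994 (V=-118.3606). Price -54.2564; hedge Δ=1.0000, bond B=-155.7164.
  t=1,j=1: stock 166.4400 → up 243.0024 (V=34.3424), down 148.1316 (V=-60.5284). Price 10.7236; hedge Δ=1.0000, bond B=-155.7164.
  t=0,j=0: stock 114.0000 → up 166.4400 (V=10.7236), down 101.4600 (V=-54.2564). Price -2.2063; hedge Δ=1.0000, bond B=-116.2063.
Root portfolio cost Δ·114+B reproduces V0=-2.2063.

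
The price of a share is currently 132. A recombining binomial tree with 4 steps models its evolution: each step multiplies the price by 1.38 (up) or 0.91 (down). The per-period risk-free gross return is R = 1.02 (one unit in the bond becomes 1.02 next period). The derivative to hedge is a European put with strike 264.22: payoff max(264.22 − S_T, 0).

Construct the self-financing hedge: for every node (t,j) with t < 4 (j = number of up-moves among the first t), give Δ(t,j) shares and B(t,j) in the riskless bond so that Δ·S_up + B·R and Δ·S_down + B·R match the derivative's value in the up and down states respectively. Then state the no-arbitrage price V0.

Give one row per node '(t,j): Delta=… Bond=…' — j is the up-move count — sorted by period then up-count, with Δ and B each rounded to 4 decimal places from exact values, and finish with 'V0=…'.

Since d<R<u, set p* = (R−d)/(u−d) = 0.2340; price each node as the discounted p*-expectation of its children.
At expiry t=4: V(4,0)=173.7011, V(4,1)=126.9495, V(4,2)=56.0516, V(4,3)=0.0000, V(4,4)=0.0000
  t=3,j=0: stock 99.4714 → up 137.2705 (V=126.9495), down 90.5189 (V=173.7011). Price 159.5678; hedge Δ=-1.0000, bond B=259.0392.
  t=3,j=1: stock 150.8467 → up 208.1684 (V=56.0516), down 137.2705 (V=126.9495). Price 108.1925; hedge Δ=-1.0000, bond B=259.0392.
  t=3,j=2: stock 228.7565 → up 315.6840 (V=0.0000), down 208.1684 (V=56.0516). Price 42.0913; hedge Δ=-0.5213, bond B=161.3499.
  t=3,j=3: stock 346.9055 → up 478.7296 (V=0.0000), down 315.6840 (V=0.0000). Price 0.0000; hedge Δ=0.0000, bond B=0.0000.
  t=2,j=0: stock 109.3092 → up 150.8467 (V=108.1925), down 99.4714 (V=159.5678). Price 144.6508; hedge Δ=-1.0000, bond B=253.9600.
  t=2,j=1: stock 165.7656 → up 228.7565 (V=42.0913), down 150.8467 (V=108.1925). Price 90.9039; hedge Δ=-0.8484, bond B=231.5449.
  t=2,j=2: stock 251.3808 → up 346.9055 (V=0.0000), down 228.7565 (V=42.0913). Price 31.6080; hedge Δ=-0.3563, bond B=121.1639.
  t=1,j=0: stock 120.1200 → up 165.7656 (V=90.9039), down 109.3092 (V=144.6508). Price 129.4821; hedge Δ=-0.9520, bond B=243.8372.
  t=1,j=1: stock 182.1600 → up 251.3808 (V=31.6080), down 165.7656 (V=90.9039). Price 75.5158; hedge Δ=-0.6926, bond B=201.6775.
  t=0,j=0: stock 132.0000 → up 182.1600 (V=75.5158), down 120.1200 (V=129.4821). Price 114.5605; hedge Δ=-0.8699, bond B=229.3824.
Check: Δ(0,0)·S0 + B(0,0) = 114.5605 = V0.

(0,0): Delta=-0.8699 Bond=229.3824
(1,0): Delta=-0.9520 Bond=243.8372
(1,1): Delta=-0.6926 Bond=201.6775
(2,0): Delta=-1.0000 Bond=253.9600
(2,1): Delta=-0.8484 Bond=231.5449
(2,2): Delta=-0.3563 Bond=121.1639
(3,0): Delta=-1.0000 Bond=259.0392
(3,1): Delta=-1.0000 Bond=259.0392
(3,2): Delta=-0.5213 Bond=161.3499
(3,3): Delta=0.0000 Bond=0.0000
V0=114.5605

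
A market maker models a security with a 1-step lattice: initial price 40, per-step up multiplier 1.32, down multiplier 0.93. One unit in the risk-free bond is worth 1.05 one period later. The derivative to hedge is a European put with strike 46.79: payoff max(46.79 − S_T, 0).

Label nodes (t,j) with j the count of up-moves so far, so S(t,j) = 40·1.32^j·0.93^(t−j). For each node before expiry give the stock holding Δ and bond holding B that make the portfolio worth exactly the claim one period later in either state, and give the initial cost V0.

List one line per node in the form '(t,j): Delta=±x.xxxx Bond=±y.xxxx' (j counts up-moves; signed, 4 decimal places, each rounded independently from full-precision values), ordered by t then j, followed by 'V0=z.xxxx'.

(0,0): Delta=-0.6147 Bond=30.9128
V0=6.3231

Risk-neutral probability p* = (R−d)/(u−d) = (1.05−0.93)/(1.32−0.93) = 0.3077.
At expiry t=1: V(1,0)=9.5900, V(1,1)=0.0000
(0,0): S=40.0000. Δ = (V_up−V_dn)/(S_up−S_dn) = (0.0000−9.5900)/(52.8000−37.2000) = -0.6147. V = [p*·0.0000 + (1−p*)·9.5900]/1.05 = 6.3231. B = V − Δ·S = 30.9128.
Self-financing check: at every node Δ·S+B equals the discounted successor values.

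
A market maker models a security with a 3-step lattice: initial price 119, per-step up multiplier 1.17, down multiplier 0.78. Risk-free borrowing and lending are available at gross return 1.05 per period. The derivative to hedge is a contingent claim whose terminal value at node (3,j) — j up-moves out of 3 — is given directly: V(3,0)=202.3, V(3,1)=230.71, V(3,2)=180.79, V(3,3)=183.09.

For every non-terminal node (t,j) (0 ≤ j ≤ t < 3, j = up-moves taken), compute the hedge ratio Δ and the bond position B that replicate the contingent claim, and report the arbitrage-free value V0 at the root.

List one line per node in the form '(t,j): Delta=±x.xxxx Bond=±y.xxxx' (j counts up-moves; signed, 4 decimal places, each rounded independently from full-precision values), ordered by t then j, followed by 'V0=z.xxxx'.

No-arbitrage ⇒ martingale measure with p* = (R−d)/(u−d) = 0.6923.
Terminal payoffs: V(3,0)=202.3000, V(3,1)=230.7100, V(3,2)=180.7900, V(3,3)=183.0900
(2,0): S=72.3996. Δ = (V_up−V_dn)/(S_up−S_dn) = (230.7100−202.3000)/(84.7075−56.4717) = 1.0062. V = [p*·230.7100 + (1−p*)·202.3000]/1.05 = 211.3985. B = V − Δ·S = 138.5524.
(2,1): S=108.5994. Δ = (V_up−V_dn)/(S_up−S_dn) = (180.7900−230.7100)/(127.0613−84.7075) = -1.1786. V = [p*·180.7900 + (1−p*)·230.7100]/1.05 = 186.8095. B = V − Δ·S = 314.8095.
(2,2): S=162.8991. Δ = (V_up−V_dn)/(S_up−S_dn) = (183.0900−180.7900)/(190.5919−127.0613) = 0.0362. V = [p*·183.0900 + (1−p*)·180.7900]/1.05 = 173.6974. B = V − Δ·S = 167.8000.
(1,0): S=92.8200. Δ = (V_up−V_dn)/(S_up−S_dn) = (186.8095−211.3985)/(108.5994−72.3996) = -0.6793. V = [p*·186.8095 + (1−p*)·211.3985]/1.05 = 185.1194. B = V − Δ·S = 248.1681.
(1,1): S=139.2300. Δ = (V_up−V_dn)/(S_up−S_dn) = (173.6974−186.8095)/(162.8991−108.5994) = -0.2415. V = [p*·173.6974 + (1−p*)·186.8095]/1.05 = 169.2685. B = V − Δ·S = 202.8892.
(0,0): S=119.0000. Δ = (V_up−V_dn)/(S_up−S_dn) = (169.2685−185.1194)/(139.2300−92.8200) = -0.3415. V = [p*·169.2685 + (1−p*)·185.1194]/1.05 = 165.8530. B = V − Δ·S = 206.4964.
Self-financing check: at every node Δ·S+B equals the discounted successor values.

(0,0): Delta=-0.3415 Bond=206.4964
(1,0): Delta=-0.6793 Bond=248.1681
(1,1): Delta=-0.2415 Bond=202.8892
(2,0): Delta=1.0062 Bond=138.5524
(2,1): Delta=-1.1786 Bond=314.8095
(2,2): Delta=0.0362 Bond=167.8000
V0=165.8530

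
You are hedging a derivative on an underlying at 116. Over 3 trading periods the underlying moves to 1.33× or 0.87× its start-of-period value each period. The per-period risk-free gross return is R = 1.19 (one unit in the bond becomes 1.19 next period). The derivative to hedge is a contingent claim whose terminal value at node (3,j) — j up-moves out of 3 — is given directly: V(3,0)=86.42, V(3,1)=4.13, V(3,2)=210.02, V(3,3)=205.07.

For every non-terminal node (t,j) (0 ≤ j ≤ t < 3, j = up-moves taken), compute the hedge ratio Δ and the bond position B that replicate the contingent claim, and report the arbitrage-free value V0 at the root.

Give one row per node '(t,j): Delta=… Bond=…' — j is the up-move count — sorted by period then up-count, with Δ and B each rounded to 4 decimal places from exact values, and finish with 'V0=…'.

The replicating-portfolio and risk-neutral prices coincide; use p* = (1.19−0.87)/(1.33−0.87) = 0.6957 for the latter.
Payoff layer (t=3): V(3,0)=86.4200, V(3,1)=4.1300, V(3,2)=210.0200, V(3,3)=205.0700
(2,0): S=87.8004. Δ = (V_up−V_dn)/(S_up−S_dn) = (4.1300−86.4200)/(116.7745−76.3863) = -2.0375. V = [p*·4.1300 + (1−p*)·86.4200]/1.19 = 24.5166. B = V − Δ·S = 203.4079.
(2,1): S=134.2236. Δ = (V_up−V_dn)/(S_up−S_dn) = (210.0200−4.1300)/(178.5174−116.7745) = 3.3346. V = [p*·210.0200 + (1−p*)·4.1300]/1.19 = 123.8301. B = V − Δ·S = -323.7569.
(2,2): S=205.1924. Δ = (V_up−V_dn)/(S_up−S_dn) = (205.0700−210.0200)/(272.9059−178.5174) = -0.0524. V = [p*·205.0700 + (1−p*)·210.0200]/1.19 = 173.5937. B = V − Δ·S = 184.3546.
(1,0): S=100.9200. Δ = (V_up−V_dn)/(S_up−S_dn) = (123.8301−24.5166)/(134.2236−87.8004) = 2.1393. V = [p*·123.8301 + (1−p*)·24.5166]/1.19 = 78.6590. B = V − Δ·S = -137.2398.
(1,1): S=154.2800. Δ = (V_up−V_dn)/(S_up−S_dn) = (173.5937−123.8301)/(205.1924−134.2236) = 0.7012. V = [p*·173.5937 + (1−p*)·123.8301]/1.19 = 133.1498. B = V − Δ·S = 24.9680.
(0,0): S=116.0000. Δ = (V_up−V_dn)/(S_up−S_dn) = (133.1498−78.6590)/(154.2800−100.9200) = 1.0212. V = [p*·133.1498 + (1−p*)·78.6590]/1.19 = 97.9543. B = V − Δ·S = -20.5038.
Check: Δ(0,0)·S0 + B(0,0) = 97.9543 = V0.

(0,0): Delta=1.0212 Bond=-20.5038
(1,0): Delta=2.1393 Bond=-137.2398
(1,1): Delta=0.7012 Bond=24.9680
(2,0): Delta=-2.0375 Bond=203.4079
(2,1): Delta=3.3346 Bond=-323.7569
(2,2): Delta=-0.0524 Bond=184.3546
V0=97.9543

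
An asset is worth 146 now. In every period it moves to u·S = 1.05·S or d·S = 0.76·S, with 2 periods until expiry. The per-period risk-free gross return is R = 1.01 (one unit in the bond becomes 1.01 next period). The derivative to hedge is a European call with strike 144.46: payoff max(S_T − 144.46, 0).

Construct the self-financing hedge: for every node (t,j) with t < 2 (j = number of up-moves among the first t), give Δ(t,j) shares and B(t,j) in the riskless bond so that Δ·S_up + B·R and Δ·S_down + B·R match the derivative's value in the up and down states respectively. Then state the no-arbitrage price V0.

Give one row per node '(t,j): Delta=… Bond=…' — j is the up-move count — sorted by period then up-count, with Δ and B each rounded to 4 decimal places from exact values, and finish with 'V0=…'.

(0,0): Delta=0.3327 Bond=-36.5536
(1,0): Delta=0.0000 Bond=0.0000
(1,1): Delta=0.3713 Bond=-42.8262
V0=12.0242

No-arbitrage ⇒ martingale measure with p* = (R−d)/(u−d) = 0.8621.
At expiry t=2: V(2,0)=0.0000, V(2,1)=0.0000, V(2,2)=16.5050
Node (1,0) S=110.9600: V=(p*·0.0000+(1−p*)·0.0000)/1.01=0.0000; Δ=(0.0000−0.0000)/(116.5080−84.3296)=0.0000; B=V−Δ·S=0.0000
Node (1,1) S=153.3000: V=(p*·16.5050+(1−p*)·0.0000)/1.01=14.0876; Δ=(16.5050−0.0000)/(160.9650−116.5080)=0.3713; B=V−Δ·S=-42.8262
Node (0,0) S=146.0000: V=(p*·14.0876+(1−p*)·0.0000)/1.01=12.0242; Δ=(14.0876−0.0000)/(153.3000−110.9600)=0.3327; B=V−Δ·S=-36.5536
The time-0 hedge costs 12.0242, which is the no-arbitrage price.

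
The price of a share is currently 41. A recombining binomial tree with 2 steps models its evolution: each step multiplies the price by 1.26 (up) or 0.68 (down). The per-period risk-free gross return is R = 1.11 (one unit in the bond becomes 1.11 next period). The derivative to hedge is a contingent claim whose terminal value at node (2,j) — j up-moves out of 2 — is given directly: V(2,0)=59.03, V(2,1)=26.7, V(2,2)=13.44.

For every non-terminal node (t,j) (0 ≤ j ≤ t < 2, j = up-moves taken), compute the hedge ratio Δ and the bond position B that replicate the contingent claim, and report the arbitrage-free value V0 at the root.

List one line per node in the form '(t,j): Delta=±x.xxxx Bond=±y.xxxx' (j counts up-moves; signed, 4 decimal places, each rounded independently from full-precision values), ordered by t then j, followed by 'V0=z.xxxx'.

(0,0): Delta=-0.6892 Bond=45.7671
(1,0): Delta=-1.9993 Bond=87.3281
(1,1): Delta=-0.4425 Bond=38.0596
V0=17.5100

Since d<R<u, set p* = (R−d)/(u−d) = 0.7414; price each node as the discounted p*-expectation of its children.
At expiry t=2: V(2,0)=59.0300, V(2,1)=26.7000, V(2,2)=13.4400
  t=1,j=0: stock 27.8800 → up 35.1288 (V=26.7000), down 18.9584 (V=59.0300). Price 31.5867; hedge Δ=-1.9993, bond B=87.3281.
  t=1,j=1: stock 51.6600 → up 65.0916 (V=13.4400), down 35.1288 (V=26.7000). Price 15.1976; hedge Δ=-0.4425, bond B=38.0596.
  t=0,j=0: stock 41.0000 → up 51.6600 (V=15.1976), down 27.8800 (V=31.5867). Price 17.5100; hedge Δ=-0.6892, bond B=45.7671.
Check: Δ(0,0)·S0 + B(0,0) = 17.5100 = V0.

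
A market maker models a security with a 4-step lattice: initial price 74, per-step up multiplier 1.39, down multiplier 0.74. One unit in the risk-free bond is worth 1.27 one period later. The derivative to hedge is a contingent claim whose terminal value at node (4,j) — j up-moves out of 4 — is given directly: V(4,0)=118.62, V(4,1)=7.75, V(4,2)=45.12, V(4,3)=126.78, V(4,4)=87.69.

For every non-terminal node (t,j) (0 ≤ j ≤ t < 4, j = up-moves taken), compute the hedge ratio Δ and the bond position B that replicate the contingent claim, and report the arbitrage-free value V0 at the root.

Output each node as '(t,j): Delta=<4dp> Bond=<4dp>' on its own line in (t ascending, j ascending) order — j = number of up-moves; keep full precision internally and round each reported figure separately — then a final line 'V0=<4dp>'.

(0,0): Delta=0.1147 Bond=28.3978
(1,0): Delta=1.0758 Bond=-16.5699
(1,1): Delta=-0.0012 Bond=47.9825
(2,0): Delta=0.2990 Bond=10.4351
(2,1): Delta=1.1695 Bond=-28.1710
(2,2): Delta=-0.1423 Bond=81.1134
(3,0): Delta=-5.6882 Bond=192.7884
(3,1): Delta=1.0207 Bond=-27.3971
(3,2): Delta=1.1874 Bond=-37.6746
(3,3): Delta=-0.3026 Bond=134.8681
V0=36.8819

No-arbitrage ⇒ martingale measure with p* = (R−d)/(u−d) = 0.8154.
Payoff layer (t=4): V(4,0)=118.6200, V(4,1)=7.7500, V(4,2)=45.1200, V(4,3)=126.7800, V(4,4)=87.6900
Node (3,0) S=29.9866: V=(p*·7.7500+(1−p*)·118.6200)/1.27=22.2191; Δ=(7.7500−118.6200)/(41.6813−22.1901)=-5.6882; B=V−Δ·S=192.7884
Node (3,1) S=56.3261: V=(p*·45.1200+(1−p*)·7.7500)/1.27=30.0952; Δ=(45.1200−7.7500)/(78.2933−41.6813)=1.0207; B=V−Δ·S=-27.3971
Node (3,2) S=105.8018: V=(p*·126.7800+(1−p*)·45.1200)/1.27=87.9561; Δ=(126.7800−45.1200)/(147.0645−78.2933)=1.1874; B=V−Δ·S=-37.6746
Node (3,3) S=198.7358: V=(p*·87.6900+(1−p*)·126.7800)/1.27=74.7296; Δ=(87.6900−126.7800)/(276.2428−147.0645)=-0.3026; B=V−Δ·S=134.8681
Node (2,0) S=40.5224: V=(p*·30.0952+(1−p*)·22.2191)/1.27=22.5521; Δ=(30.0952−22.2191)/(56.3261−29.9866)=0.2990; B=V−Δ·S=10.4351
Node (2,1) S=76.1164: V=(p*·87.9561+(1−p*)·30.0952)/1.27=60.8458; Δ=(87.9561−30.0952)/(105.8018−56.3261)=1.1695; B=V−Δ·S=-28.1710
Node (2,2) S=142.9754: V=(p*·74.7296+(1−p*)·87.9561)/1.27=60.7649; Δ=(74.7296−87.9561)/(198.7358−105.8018)=-0.1423; B=V−Δ·S=81.1134
Node (1,0) S=54.7600: V=(p*·60.8458+(1−p*)·22.5521)/1.27=42.3434; Δ=(60.8458−22.5521)/(76.1164−40.5224)=1.0758; B=V−Δ·S=-16.5699
Node (1,1) S=102.8600: V=(p*·60.7649+(1−p*)·60.8458)/1.27=47.8581; Δ=(60.7649−60.8458)/(142.9754−76.1164)=-0.0012; B=V−Δ·S=47.9825
Node (0,0) S=74.0000: V=(p*·47.8581+(1−p*)·42.3434)/1.27=36.8819; Δ=(47.8581−42.3434)/(102.8600−54.7600)=0.1147; B=V−Δ·S=28.3978
The time-0 hedge costs 36.8819, which is the no-arbitrage price.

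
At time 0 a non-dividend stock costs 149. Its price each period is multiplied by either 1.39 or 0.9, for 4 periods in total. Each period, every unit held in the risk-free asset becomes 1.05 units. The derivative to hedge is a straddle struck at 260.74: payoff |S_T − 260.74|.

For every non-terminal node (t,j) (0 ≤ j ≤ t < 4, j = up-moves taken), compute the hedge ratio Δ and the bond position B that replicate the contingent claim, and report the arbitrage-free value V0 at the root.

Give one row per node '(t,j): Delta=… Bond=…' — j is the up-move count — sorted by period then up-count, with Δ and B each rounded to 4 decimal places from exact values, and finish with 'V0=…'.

(0,0): Delta=-0.4080 Bond=143.6028
(1,0): Delta=-0.7428 Bond=195.6779
(1,1): Delta=0.0833 Bond=49.0212
(2,0): Delta=-1.0000 Bond=236.4989
(2,1): Delta=-0.3654 Bond=135.1110
(2,2): Delta=0.7418 Bond=-138.1089
(3,0): Delta=-1.0000 Bond=248.3238
(3,1): Delta=-1.0000 Bond=248.3238
(3,2): Delta=0.5659 Bond=-99.4366
(3,3): Delta=1.0000 Bond=-248.3238
V0=82.8035

Under the risk-neutral measure, an up-move has probability p* = (R−d)/(u−d) = 0.3061 and values discount at R = 1.05.
Terminal values V(4,·): V(4,0)=162.9811, V(4,1)=109.7568, V(4,2)=27.5549, V(4,3)=99.4015, V(4,4)=295.4786
(3,0): S=108.6210. Δ = (V_up−V_dn)/(S_up−S_dn) = (109.7568−162.9811)/(150.9832−97.7589) = -1.0000. V = [p*·109.7568 + (1−p*)·162.9811]/1.05 = 139.7028. B = V − Δ·S = 248.3238.
(3,1): S=167.7591. Δ = (V_up−V_dn)/(S_up−S_dn) = (27.5549−109.7568)/(233.1851−150.9832) = -1.0000. V = [p*·27.5549 + (1−p*)·109.7568]/1.05 = 80.5647. B = V − Δ·S = 248.3238.
(3,2): S=259.0946. Δ = (V_up−V_dn)/(S_up−S_dn) = (99.4015−27.5549)/(360.1415−233.1851) = 0.5659. V = [p*·99.4015 + (1−p*)·27.5549]/1.05 = 47.1893. B = V − Δ·S = -99.4366.
(3,3): S=400.1572. Δ = (V_up−V_dn)/(S_up−S_dn) = (295.4786−99.4015)/(556.2186−360.1415) = 1.0000. V = [p*·295.4786 + (1−p*)·99.4015]/1.05 = 151.8334. B = V − Δ·S = -248.3238.
(2,0): S=120.6900. Δ = (V_up−V_dn)/(S_up−S_dn) = (80.5647−139.7028)/(167.7591−108.6210) = -1.0000. V = [p*·80.5647 + (1−p*)·139.7028]/1.05 = 115.8089. B = V − Δ·S = 236.4989.
(2,1): S=186.3990. Δ = (V_up−V_dn)/(S_up−S_dn) = (47.1893−80.5647)/(259.0946−167.7591) = -0.3654. V = [p*·47.1893 + (1−p*)·80.5647]/1.05 = 66.9978. B = V − Δ·S = 135.1110.
(2,2): S=287.8829. Δ = (V_up−V_dn)/(S_up−S_dn) = (151.8334−47.1893)/(400.1572−259.0946) = 0.7418. V = [p*·151.8334 + (1−p*)·47.1893]/1.05 = 75.4507. B = V − Δ·S = -138.1089.
(1,0): S=134.1000. Δ = (V_up−V_dn)/(S_up−S_dn) = (66.9978−115.8089)/(186.3990−120.6900) = -0.7428. V = [p*·66.9978 + (1−p*)·115.8089]/1.05 = 96.0635. B = V − Δ·S = 195.6779.
(1,1): S=207.1100. Δ = (V_up−V_dn)/(S_up−S_dn) = (75.4507−66.9978)/(287.8829−186.3990) = 0.0833. V = [p*·75.4507 + (1−p*)·66.9978]/1.05 = 66.2718. B = V − Δ·S = 49.0212.
(0,0): S=149.0000. Δ = (V_up−V_dn)/(S_up−S_dn) = (66.2718−96.0635)/(207.1100−134.1000) = -0.4080. V = [p*·66.2718 + (1−p*)·96.0635]/1.05 = 82.8035. B = V − Δ·S = 143.6028.
Self-financing check: at every node Δ·S+B equals the discounted successor values.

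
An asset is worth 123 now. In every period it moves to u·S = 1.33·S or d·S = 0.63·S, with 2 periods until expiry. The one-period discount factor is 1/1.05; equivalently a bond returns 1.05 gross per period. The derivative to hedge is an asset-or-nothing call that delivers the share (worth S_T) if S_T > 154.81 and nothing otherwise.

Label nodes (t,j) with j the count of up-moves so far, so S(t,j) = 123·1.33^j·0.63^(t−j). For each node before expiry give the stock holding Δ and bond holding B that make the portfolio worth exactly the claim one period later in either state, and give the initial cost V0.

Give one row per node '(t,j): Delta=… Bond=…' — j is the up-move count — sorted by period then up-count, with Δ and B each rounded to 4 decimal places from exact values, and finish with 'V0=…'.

No-arbitrage ⇒ martingale measure with p* = (R−d)/(u−d) = 0.6000.
Terminal values V(2,·): V(2,0)=0.0000, V(2,1)=0.0000, V(2,2)=217.5747
(1,0): S=77.4900. Δ = (V_up−V_dn)/(S_up−S_dn) = (0.0000−0.0000)/(103.0617−48.8187) = 0.0000. V = [p*·0.0000 + (1−p*)·0.0000]/1.05 = 0.0000. B = V − Δ·S = 0.0000.
(1,1): S=163.5900. Δ = (V_up−V_dn)/(S_up−S_dn) = (217.5747−0.0000)/(217.5747−103.0617) = 1.9000. V = [p*·217.5747 + (1−p*)·0.0000]/1.05 = 124.3284. B = V − Δ·S = -186.4926.
(0,0): S=123.0000. Δ = (V_up−V_dn)/(S_up−S_dn) = (124.3284−0.0000)/(163.5900−77.4900) = 1.4440. V = [p*·124.3284 + (1−p*)·0.0000]/1.05 = 71.0448. B = V − Δ·S = -106.5672.
Self-financing check: at every node Δ·S+B equals the discounted successor values.

(0,0): Delta=1.4440 Bond=-106.5672
(1,0): Delta=0.0000 Bond=0.0000
(1,1): Delta=1.9000 Bond=-186.4926
V0=71.0448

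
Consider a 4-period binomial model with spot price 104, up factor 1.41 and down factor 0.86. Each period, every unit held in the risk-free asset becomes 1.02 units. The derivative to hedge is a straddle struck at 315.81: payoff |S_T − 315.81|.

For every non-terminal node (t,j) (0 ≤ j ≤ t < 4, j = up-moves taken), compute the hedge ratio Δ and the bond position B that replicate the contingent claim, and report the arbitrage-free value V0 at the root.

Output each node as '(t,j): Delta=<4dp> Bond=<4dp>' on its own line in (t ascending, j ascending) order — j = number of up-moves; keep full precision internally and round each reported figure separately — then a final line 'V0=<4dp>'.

(0,0): Delta=-0.9227 Bond=284.9844
(1,0): Delta=-1.0000 Bond=297.5948
(1,1): Delta=-0.8079 Bond=273.8393
(2,0): Delta=-1.0000 Bond=303.5467
(2,1): Delta=-1.0000 Bond=303.5467
(2,2): Delta=-0.5222 Bond=220.2539
(3,0): Delta=-1.0000 Bond=309.6176
(3,1): Delta=-1.0000 Bond=309.6176
(3,2): Delta=-1.0000 Bond=309.6176
(3,3): Delta=0.1881 Bond=17.5723
V0=189.0201

Under the risk-neutral measure, an up-move has probability p* = (R−d)/(u−d) = 0.2909 and values discount at R = 1.02.
Terminal payoffs: V(4,0)=258.9212, V(4,1)=222.5387, V(4,2)=162.8885, V(4,3)=65.0899, V(4,4)=95.2543
  t=3,j=0: stock 66.1498 → up 93.2713 (V=222.5387), down 56.8888 (V=258.9212). Price 243.4678; hedge Δ=-1.0000, bond B=309.6176.
  t=3,j=1: stock 108.4549 → up 152.9215 (V=162.8885), down 93.2713 (V=222.5387). Price 201.1627; hedge Δ=-1.0000, bond B=309.6176.
  t=3,j=2: stock 177.8157 → up 250.7201 (V=65.0899), down 152.9215 (V=162.8885). Price 131.8020; hedge Δ=-1.0000, bond B=309.6176.
  t=3,j=3: stock 291.5350 → up 411.0643 (V=95.2543), down 250.7201 (V=65.0899). Price 72.4167; hedge Δ=0.1881, bond B=17.5723.
  t=2,j=0: stock 76.9184 → up 108.4549 (V=201.1627), down 66.1498 (V=243.4678). Price 226.6283; hedge Δ=-1.0000, bond B=303.5467.
  t=2,j=1: stock 126.1104 → up 177.8157 (V=131.8020), down 108.4549 (V=201.1627). Price 177.4363; hedge Δ=-1.0000, bond B=303.5467.
  t=2,j=2: stock 206.7624 → up 291.5350 (V=72.4167), down 177.8157 (V=131.8020). Price 112.2806; hedge Δ=-0.5222, bond B=220.2539.
  t=1,j=0: stock 89.4400 → up 126.1104 (V=177.4363), down 76.9184 (V=226.6283). Price 208.1548; hedge Δ=-1.0000, bond B=297.5948.
  t=1,j=1: stock 146.6400 → up 206.7624 (V=112.2806), down 126.1104 (V=177.4363). Price 155.3744; hedge Δ=-0.8079, bond B=273.8393.
  t=0,j=0: stock 104.0000 → up 146.6400 (V=155.3744), down 89.4400 (V=208.1548). Price 189.0201; hedge Δ=-0.9227, bond B=284.9844.
Root portfolio cost Δ·104+B reproduces V0=189.0201.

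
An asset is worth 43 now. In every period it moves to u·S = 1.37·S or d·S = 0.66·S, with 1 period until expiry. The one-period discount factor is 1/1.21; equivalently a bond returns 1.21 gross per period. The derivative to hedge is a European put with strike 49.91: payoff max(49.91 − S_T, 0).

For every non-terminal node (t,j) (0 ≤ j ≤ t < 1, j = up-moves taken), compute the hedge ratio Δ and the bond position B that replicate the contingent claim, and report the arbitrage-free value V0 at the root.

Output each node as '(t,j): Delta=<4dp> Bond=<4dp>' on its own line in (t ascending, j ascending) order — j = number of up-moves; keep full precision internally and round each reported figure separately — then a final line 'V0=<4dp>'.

(0,0): Delta=-0.7052 Bond=34.3337
V0=4.0098

Risk-neutral probability p* = (R−d)/(u−d) = (1.21−0.66)/(1.37−0.66) = 0.7746.
Payoff layer (t=1): V(1,0)=21.5300, V(1,1)=0.0000
Node (0,0) S=43.0000: V=(p*·0.0000+(1−p*)·21.5300)/1.21=4.0098; Δ=(0.0000−21.5300)/(58.9100−28.3800)=-0.7052; B=V−Δ·S=34.3337
Self-financing check: at every node Δ·S+B equals the discounted successor values.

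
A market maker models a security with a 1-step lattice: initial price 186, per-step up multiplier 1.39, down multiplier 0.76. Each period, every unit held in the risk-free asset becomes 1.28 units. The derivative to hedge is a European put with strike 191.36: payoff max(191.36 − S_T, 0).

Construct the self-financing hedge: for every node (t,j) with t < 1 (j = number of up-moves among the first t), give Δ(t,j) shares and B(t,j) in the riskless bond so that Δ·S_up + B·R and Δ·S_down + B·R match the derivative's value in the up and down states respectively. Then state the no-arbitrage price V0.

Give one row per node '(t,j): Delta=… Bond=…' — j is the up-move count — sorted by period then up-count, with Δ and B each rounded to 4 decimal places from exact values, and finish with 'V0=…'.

(0,0): Delta=-0.4267 Bond=86.1855
V0=6.8204

Since d<R<u, set p* = (R−d)/(u−d) = 0.8254; price each node as the discounted p*-expectation of its children.
At expiry t=1: V(1,0)=50.0000, V(1,1)=0.0000
Node (0,0) S=186.0000: V=(p*·0.0000+(1−p*)·50.0000)/1.28=6.8204; Δ=(0.0000−50.0000)/(258.5400−141.3600)=-0.4267; B=V−Δ·S=86.1855
The time-0 hedge costs 6.8204, which is the no-arbitrage price.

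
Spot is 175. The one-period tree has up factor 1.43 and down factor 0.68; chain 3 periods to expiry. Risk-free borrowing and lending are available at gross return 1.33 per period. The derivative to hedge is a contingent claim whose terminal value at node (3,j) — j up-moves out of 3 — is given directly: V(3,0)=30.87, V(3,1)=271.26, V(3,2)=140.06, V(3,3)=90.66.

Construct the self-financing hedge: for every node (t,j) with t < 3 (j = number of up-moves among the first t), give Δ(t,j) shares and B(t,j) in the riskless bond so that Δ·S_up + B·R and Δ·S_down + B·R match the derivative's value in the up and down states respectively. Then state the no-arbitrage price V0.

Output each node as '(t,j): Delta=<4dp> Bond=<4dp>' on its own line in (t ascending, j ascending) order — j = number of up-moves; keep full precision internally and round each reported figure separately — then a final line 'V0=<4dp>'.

(0,0): Delta=-0.2720 Bond=95.9346
(1,0): Delta=-0.6879 Bond=177.0827
(1,1): Delta=-0.2416 Bond=119.9793
(2,0): Delta=3.9609 Bond=-140.6644
(2,1): Delta=-1.0280 Bond=293.3945
(2,2): Delta=-0.1841 Bond=138.9845
V0=48.3321

Under the risk-neutral measure, an up-move has probability p* = (R−d)/(u−d) = 0.8667 and values discount at R = 1.33.
At expiry t=3: V(3,0)=30.8700, V(3,1)=271.2600, V(3,2)=140.0600, V(3,3)=90.6600
  t=2,j=0: stock 80.9200 → up 115.7156 (V=271.2600), down 55.0256 (V=30.8700). Price 179.8556; hedge Δ=3.9609, bond B=-140.6644.
  t=2,j=1: stock 170.1700 → up 243.3431 (V=140.0600), down 115.7156 (V=271.2600). Price 118.4612; hedge Δ=-1.0280, bond B=293.3945.
  t=2,j=2: stock 357.8575 → up 511.7362 (V=90.6600), down 243.3431 (V=140.0600). Price 73.1178; hedge Δ=-0.1841, bond B=138.9845.
  t=1,j=0: stock 119.0000 → up 170.1700 (V=118.4612), down 80.9200 (V=179.8556). Price 95.2234; hedge Δ=-0.6879, bond B=177.0827.
  t=1,j=1: stock 250.2500 → up 357.8575 (V=73.1178), down 170.1700 (V=118.4612). Price 59.5215; hedge Δ=-0.2416, bond B=119.9793.
  t=0,j=0: stock 175.0000 → up 250.2500 (V=59.5215), down 119.0000 (V=95.2234). Price 48.3321; hedge Δ=-0.2720, bond B=95.9346.
Self-financing check: at every node Δ·S+B equals the discounted successor values.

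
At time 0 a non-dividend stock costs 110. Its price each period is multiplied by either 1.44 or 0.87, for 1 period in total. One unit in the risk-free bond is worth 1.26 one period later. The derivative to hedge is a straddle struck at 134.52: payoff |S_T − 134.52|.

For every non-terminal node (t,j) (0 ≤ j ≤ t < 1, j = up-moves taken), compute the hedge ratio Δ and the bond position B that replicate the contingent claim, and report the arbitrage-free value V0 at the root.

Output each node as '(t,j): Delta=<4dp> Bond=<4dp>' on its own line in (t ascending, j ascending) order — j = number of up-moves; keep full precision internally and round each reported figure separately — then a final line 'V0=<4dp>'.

(0,0): Delta=-0.2383 Bond=48.9073
V0=22.6967

Under the risk-neutral measure, an up-move has probability p* = (R−d)/(u−d) = 0.6842 and values discount at R = 1.26.
Payoff layer (t=1): V(1,0)=38.8200, V(1,1)=23.8800
(0,0): S=110.0000. Δ = (V_up−V_dn)/(S_up−S_dn) = (23.8800−38.8200)/(158.4000−95.7000) = -0.2383. V = [p*·23.8800 + (1−p*)·38.8200]/1.26 = 22.6967. B = V − Δ·S = 48.9073.
Self-financing check: at every node Δ·S+B equals the discounted successor values.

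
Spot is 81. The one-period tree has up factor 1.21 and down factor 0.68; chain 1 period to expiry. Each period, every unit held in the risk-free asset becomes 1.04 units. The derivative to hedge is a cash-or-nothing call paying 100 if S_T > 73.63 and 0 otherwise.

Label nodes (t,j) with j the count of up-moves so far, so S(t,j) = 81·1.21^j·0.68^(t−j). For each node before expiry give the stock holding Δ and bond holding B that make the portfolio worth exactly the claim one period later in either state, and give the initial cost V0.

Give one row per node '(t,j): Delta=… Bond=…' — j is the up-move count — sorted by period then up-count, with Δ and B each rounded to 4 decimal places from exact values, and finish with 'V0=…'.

(0,0): Delta=2.3294 Bond=-123.3672
V0=65.3120

Risk-neutral probability p* = (R−d)/(u−d) = (1.04−0.68)/(1.21−0.68) = 0.6792.
Payoff layer (t=1): V(1,0)=0.0000, V(1,1)=100.0000
(0,0): S=81.0000. Δ = (V_up−V_dn)/(S_up−S_dn) = (100.0000−0.0000)/(98.0100−55.0800) = 2.3294. V = [p*·100.0000 + (1−p*)·0.0000]/1.04 = 65.3120. B = V − Δ·S = -123.3672.
Self-financing check: at every node Δ·S+B equals the discounted successor values.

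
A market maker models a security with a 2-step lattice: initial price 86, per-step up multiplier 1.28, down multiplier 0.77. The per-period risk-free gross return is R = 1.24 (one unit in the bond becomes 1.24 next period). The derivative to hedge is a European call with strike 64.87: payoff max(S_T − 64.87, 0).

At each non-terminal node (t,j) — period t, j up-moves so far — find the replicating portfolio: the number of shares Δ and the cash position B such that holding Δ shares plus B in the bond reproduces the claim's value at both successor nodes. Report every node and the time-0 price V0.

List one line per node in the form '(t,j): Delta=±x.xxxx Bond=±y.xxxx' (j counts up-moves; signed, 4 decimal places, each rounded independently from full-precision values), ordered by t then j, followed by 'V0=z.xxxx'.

Since d<R<u, set p* = (R−d)/(u−d) = 0.9216; price each node as the discounted p*-expectation of its children.
Terminal payoffs: V(2,0)=0.0000, V(2,1)=19.8916, V(2,2)=76.0324
(1,0): S=66.2200. Δ = (V_up−V_dn)/(S_up−S_dn) = (19.8916−0.0000)/(84.7616−50.9894) = 0.5890. V = [p*·19.8916 + (1−p*)·0.0000]/1.24 = 14.7834. B = V − Δ·S = -24.2197.
(1,1): S=110.0800. Δ = (V_up−V_dn)/(S_up−S_dn) = (76.0324−19.8916)/(140.9024−84.7616) = 1.0000. V = [p*·76.0324 + (1−p*)·19.8916]/1.24 = 57.7655. B = V − Δ·S = -52.3145.
(0,0): S=86.0000. Δ = (V_up−V_dn)/(S_up−S_dn) = (57.7655−14.7834)/(110.0800−66.2200) = 0.9800. V = [p*·57.7655 + (1−p*)·14.7834]/1.24 = 43.8664. B = V − Δ·S = -40.4121.
The time-0 hedge costs 43.8664, which is the no-arbitrage price.

(0,0): Delta=0.9800 Bond=-40.4121
(1,0): Delta=0.5890 Bond=-24.2197
(1,1): Delta=1.0000 Bond=-52.3145
V0=43.8664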